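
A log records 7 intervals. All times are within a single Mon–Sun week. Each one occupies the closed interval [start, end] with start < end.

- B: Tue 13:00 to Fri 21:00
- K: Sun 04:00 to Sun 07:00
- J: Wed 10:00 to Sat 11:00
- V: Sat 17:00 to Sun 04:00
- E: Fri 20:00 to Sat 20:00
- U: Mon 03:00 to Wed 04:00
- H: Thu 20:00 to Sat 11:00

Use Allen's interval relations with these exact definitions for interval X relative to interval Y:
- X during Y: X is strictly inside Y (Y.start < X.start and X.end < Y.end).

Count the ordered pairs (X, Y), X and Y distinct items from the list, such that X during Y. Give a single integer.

Checking all 42 ordered pairs for relation 'during'; matching pairs in alphabetical order:
No pair satisfies it.
Count: 0.

0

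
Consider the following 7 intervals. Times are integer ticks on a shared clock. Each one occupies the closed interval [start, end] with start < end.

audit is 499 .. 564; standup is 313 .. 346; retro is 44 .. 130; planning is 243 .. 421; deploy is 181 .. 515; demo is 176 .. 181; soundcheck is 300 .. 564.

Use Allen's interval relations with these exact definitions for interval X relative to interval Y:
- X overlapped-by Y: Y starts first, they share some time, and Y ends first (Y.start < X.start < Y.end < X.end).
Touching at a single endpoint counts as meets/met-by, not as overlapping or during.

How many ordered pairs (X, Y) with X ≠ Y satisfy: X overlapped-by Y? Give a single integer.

3

Checking all 42 ordered pairs for relation 'overlapped-by'; matching pairs in alphabetical order:
(audit, deploy): audit overlapped-by deploy ✓
(soundcheck, deploy): soundcheck overlapped-by deploy ✓
(soundcheck, planning): soundcheck overlapped-by planning ✓
Count: 3.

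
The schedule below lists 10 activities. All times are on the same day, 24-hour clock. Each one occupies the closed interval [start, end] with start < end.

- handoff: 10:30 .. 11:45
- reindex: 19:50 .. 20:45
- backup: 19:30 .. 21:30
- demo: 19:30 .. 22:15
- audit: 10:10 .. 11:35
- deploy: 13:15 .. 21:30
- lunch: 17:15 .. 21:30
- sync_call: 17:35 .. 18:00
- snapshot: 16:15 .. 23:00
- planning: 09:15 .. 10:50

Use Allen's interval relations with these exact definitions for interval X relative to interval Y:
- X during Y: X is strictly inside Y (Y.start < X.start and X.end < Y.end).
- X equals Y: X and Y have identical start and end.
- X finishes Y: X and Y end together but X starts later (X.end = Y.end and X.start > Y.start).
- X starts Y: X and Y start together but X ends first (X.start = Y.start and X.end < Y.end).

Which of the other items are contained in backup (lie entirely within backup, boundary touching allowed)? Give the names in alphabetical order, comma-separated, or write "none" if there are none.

Target backup = [19:30, 21:30].
audit [10:10, 11:35] → before → no.
demo [19:30, 22:15] → started-by → no.
deploy [13:15, 21:30] → finished-by → no.
handoff [10:30, 11:45] → before → no.
lunch [17:15, 21:30] → finished-by → no.
planning [09:15, 10:50] → before → no.
reindex [19:50, 20:45] → during → yes.
snapshot [16:15, 23:00] → contains → no.
sync_call [17:35, 18:00] → before → no.
Result: reindex.

reindex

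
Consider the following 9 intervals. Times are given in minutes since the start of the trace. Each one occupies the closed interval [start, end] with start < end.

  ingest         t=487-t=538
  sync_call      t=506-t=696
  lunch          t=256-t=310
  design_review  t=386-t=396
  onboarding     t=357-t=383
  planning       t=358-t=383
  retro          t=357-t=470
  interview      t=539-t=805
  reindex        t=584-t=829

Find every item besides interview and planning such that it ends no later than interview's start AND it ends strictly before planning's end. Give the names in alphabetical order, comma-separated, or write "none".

lunch

Conditions: its end is no later than interview's start (X.end <= t=539) AND its end is strictly before planning's end (X.end < t=383).
design_review: end t=396 <= t=539? ✓; end t=396 < t=383? ✗ → no.
ingest: end t=538 <= t=539? ✓; end t=538 < t=383? ✗ → no.
lunch: end t=310 <= t=539? ✓; end t=310 < t=383? ✓ → yes.
onboarding: end t=383 <= t=539? ✓; end t=383 < t=383? ✗ → no.
reindex: end t=829 <= t=539? ✗; end t=829 < t=383? ✗ → no.
retro: end t=470 <= t=539? ✓; end t=470 < t=383? ✗ → no.
sync_call: end t=696 <= t=539? ✗; end t=696 < t=383? ✗ → no.
Result: lunch.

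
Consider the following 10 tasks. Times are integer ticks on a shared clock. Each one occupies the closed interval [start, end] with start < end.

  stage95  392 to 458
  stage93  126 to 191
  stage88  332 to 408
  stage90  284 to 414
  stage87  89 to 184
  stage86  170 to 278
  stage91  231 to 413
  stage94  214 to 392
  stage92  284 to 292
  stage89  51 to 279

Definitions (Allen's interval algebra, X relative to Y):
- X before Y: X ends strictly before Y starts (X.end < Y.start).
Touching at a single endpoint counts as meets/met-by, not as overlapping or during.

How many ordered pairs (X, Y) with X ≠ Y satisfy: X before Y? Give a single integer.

22

Checking all 90 ordered pairs for relation 'before'; matching pairs in alphabetical order:
(stage86, stage88): stage86 before stage88 ✓
(stage86, stage90): stage86 before stage90 ✓
(stage86, stage92): stage86 before stage92 ✓
(stage86, stage95): stage86 before stage95 ✓
(stage87, stage88): stage87 before stage88 ✓
(stage87, stage90): stage87 before stage90 ✓
(stage87, stage91): stage87 before stage91 ✓
(stage87, stage92): stage87 before stage92 ✓
(stage87, stage94): stage87 before stage94 ✓
(stage87, stage95): stage87 before stage95 ✓
(stage89, stage88): stage89 before stage88 ✓
(stage89, stage90): stage89 before stage90 ✓
(stage89, stage92): stage89 before stage92 ✓
(stage89, stage95): stage89 before stage95 ✓
(stage92, stage88): stage92 before stage88 ✓
(stage92, stage95): stage92 before stage95 ✓
(stage93, stage88): stage93 before stage88 ✓
(stage93, stage90): stage93 before stage90 ✓
(stage93, stage91): stage93 before stage91 ✓
(stage93, stage92): stage93 before stage92 ✓
(stage93, stage94): stage93 before stage94 ✓
(stage93, stage95): stage93 before stage95 ✓
Count: 22.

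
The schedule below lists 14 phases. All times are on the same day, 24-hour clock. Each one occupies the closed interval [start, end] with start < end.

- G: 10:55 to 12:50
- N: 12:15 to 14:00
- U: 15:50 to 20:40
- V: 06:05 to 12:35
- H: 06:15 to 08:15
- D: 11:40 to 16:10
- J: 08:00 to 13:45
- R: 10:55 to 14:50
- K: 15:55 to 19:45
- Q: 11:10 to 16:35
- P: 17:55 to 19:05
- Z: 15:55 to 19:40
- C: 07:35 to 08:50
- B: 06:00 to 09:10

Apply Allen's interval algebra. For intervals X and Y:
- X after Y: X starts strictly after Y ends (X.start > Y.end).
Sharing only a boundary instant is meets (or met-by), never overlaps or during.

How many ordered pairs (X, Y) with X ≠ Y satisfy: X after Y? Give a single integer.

49

Checking all 182 ordered pairs for relation 'after'; matching pairs in alphabetical order:
(D, B): D after B ✓
(D, C): D after C ✓
(D, H): D after H ✓
(G, B): G after B ✓
(G, C): G after C ✓
(G, H): G after H ✓
(K, B): K after B ✓
(K, C): K after C ✓
(K, G): K after G ✓
(K, H): K after H ✓
(K, J): K after J ✓
(K, N): K after N ✓
(K, R): K after R ✓
(K, V): K after V ✓
(N, B): N after B ✓
(N, C): N after C ✓
(N, H): N after H ✓
(P, B): P after B ✓
(P, C): P after C ✓
(P, D): P after D ✓
(P, G): P after G ✓
(P, H): P after H ✓
(P, J): P after J ✓
(P, N): P after N ✓
... plus 25 further pairs not listed.
Count: 49.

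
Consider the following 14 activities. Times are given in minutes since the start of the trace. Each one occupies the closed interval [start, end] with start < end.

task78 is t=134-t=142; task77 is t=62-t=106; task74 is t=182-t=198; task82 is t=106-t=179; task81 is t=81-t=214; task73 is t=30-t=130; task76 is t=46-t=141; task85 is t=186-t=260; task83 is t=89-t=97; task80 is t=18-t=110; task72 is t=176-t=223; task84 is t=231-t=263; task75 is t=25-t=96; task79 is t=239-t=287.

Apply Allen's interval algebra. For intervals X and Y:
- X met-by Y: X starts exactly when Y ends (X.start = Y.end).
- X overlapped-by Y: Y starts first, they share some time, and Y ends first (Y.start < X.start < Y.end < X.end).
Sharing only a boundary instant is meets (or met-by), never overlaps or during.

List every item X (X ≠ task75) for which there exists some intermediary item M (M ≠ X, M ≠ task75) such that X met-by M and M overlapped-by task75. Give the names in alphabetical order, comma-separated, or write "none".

Target task75 = [t=25, t=96].
Intermediaries M with M overlapped-by task75: task73, task76, task77, task81, task83.
Via task73 — items with X met-by task73: none.
Via task76 — items with X met-by task76: none.
Via task77 — items with X met-by task77: task82.
Via task81 — items with X met-by task81: none.
Via task83 — items with X met-by task83: none.
Union: task82.

task82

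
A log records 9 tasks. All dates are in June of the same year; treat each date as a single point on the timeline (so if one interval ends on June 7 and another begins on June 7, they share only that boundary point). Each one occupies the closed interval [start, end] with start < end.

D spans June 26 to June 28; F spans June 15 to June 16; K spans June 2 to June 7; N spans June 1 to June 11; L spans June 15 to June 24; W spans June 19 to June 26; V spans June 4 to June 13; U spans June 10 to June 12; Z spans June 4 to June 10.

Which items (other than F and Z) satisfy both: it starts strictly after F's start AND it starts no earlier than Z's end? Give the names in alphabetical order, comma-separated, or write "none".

Conditions: its start is strictly after F's start (X.start > June 15) AND its start is no earlier than Z's end (X.start >= June 10).
D: start June 26 > June 15? ✓; start June 26 >= June 10? ✓ → yes.
K: start June 2 > June 15? ✗; start June 2 >= June 10? ✗ → no.
L: start June 15 > June 15? ✗; start June 15 >= June 10? ✓ → no.
N: start June 1 > June 15? ✗; start June 1 >= June 10? ✗ → no.
U: start June 10 > June 15? ✗; start June 10 >= June 10? ✓ → no.
V: start June 4 > June 15? ✗; start June 4 >= June 10? ✗ → no.
W: start June 19 > June 15? ✓; start June 19 >= June 10? ✓ → yes.
Result: D, W.

D, W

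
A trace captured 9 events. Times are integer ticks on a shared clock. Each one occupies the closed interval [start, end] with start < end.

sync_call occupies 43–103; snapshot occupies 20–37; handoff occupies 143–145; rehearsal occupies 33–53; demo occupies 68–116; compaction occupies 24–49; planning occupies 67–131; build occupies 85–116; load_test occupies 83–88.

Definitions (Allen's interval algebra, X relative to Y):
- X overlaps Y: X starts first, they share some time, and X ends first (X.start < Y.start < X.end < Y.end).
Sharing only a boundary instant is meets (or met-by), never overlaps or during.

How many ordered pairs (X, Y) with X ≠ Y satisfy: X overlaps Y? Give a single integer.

9

Checking all 72 ordered pairs for relation 'overlaps'; matching pairs in alphabetical order:
(compaction, rehearsal): compaction overlaps rehearsal ✓
(compaction, sync_call): compaction overlaps sync_call ✓
(load_test, build): load_test overlaps build ✓
(rehearsal, sync_call): rehearsal overlaps sync_call ✓
(snapshot, compaction): snapshot overlaps compaction ✓
(snapshot, rehearsal): snapshot overlaps rehearsal ✓
(sync_call, build): sync_call overlaps build ✓
(sync_call, demo): sync_call overlaps demo ✓
(sync_call, planning): sync_call overlaps planning ✓
Count: 9.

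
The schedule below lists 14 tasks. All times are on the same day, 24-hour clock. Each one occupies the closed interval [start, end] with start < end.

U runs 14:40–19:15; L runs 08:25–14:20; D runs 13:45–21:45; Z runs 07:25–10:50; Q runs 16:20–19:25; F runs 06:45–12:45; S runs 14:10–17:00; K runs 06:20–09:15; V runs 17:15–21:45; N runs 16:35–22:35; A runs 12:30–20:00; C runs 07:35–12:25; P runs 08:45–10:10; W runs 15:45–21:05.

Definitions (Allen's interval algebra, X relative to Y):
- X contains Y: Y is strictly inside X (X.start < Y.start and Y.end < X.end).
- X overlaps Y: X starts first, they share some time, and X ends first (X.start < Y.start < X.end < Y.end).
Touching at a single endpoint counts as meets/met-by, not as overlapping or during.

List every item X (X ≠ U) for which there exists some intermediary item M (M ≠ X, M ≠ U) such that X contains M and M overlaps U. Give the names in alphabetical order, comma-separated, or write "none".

Target U = [14:40, 19:15].
Intermediaries M with M overlaps U: S.
Via S — items with X contains S: A, D.
Union: A, D.

A, D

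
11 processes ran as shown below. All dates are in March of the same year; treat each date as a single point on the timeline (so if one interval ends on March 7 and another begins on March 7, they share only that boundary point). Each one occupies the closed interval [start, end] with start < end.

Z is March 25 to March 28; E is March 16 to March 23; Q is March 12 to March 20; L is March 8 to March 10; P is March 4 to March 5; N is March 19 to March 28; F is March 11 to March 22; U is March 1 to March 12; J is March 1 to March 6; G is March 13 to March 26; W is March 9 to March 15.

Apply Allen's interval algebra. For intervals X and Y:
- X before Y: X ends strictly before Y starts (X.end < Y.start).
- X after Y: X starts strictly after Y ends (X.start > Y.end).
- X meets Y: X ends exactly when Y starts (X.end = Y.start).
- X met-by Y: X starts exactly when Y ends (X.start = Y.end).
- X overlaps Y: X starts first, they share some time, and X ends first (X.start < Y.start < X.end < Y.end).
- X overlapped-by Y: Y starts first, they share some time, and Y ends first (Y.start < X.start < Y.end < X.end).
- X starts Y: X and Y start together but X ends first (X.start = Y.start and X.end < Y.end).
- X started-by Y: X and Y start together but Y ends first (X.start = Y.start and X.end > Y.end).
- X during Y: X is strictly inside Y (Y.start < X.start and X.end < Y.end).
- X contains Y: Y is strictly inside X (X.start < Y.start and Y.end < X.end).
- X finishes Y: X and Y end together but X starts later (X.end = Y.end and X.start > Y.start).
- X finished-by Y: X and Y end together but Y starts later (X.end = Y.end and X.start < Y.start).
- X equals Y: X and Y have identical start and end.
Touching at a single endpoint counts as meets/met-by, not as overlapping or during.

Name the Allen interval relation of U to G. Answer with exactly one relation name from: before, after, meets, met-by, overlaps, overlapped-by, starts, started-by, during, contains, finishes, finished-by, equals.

before

U = [March 1, March 12]; G = [March 13, March 26].
Compare endpoints: U.start < G.start, U.start < G.end, U.end < G.start, U.end < G.end.
That pattern is 'before'.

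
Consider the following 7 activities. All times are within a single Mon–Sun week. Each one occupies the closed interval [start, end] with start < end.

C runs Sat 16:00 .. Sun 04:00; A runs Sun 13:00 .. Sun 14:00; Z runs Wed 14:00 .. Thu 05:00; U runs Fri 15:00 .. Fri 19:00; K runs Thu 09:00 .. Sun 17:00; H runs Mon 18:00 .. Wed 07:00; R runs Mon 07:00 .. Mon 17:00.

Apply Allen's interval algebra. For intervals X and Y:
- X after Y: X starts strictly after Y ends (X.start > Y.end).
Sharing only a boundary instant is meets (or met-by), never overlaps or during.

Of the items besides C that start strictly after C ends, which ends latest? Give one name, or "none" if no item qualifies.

Target C = [Sat 16:00, Sun 04:00].
A [Sun 13:00, Sun 14:00] → after → candidate.
H [Mon 18:00, Wed 07:00] → before → excluded.
K [Thu 09:00, Sun 17:00] → contains → excluded.
R [Mon 07:00, Mon 17:00] → before → excluded.
U [Fri 15:00, Fri 19:00] → before → excluded.
Z [Wed 14:00, Thu 05:00] → before → excluded.
Among candidates, latest end is Sun 14:00 → A.

A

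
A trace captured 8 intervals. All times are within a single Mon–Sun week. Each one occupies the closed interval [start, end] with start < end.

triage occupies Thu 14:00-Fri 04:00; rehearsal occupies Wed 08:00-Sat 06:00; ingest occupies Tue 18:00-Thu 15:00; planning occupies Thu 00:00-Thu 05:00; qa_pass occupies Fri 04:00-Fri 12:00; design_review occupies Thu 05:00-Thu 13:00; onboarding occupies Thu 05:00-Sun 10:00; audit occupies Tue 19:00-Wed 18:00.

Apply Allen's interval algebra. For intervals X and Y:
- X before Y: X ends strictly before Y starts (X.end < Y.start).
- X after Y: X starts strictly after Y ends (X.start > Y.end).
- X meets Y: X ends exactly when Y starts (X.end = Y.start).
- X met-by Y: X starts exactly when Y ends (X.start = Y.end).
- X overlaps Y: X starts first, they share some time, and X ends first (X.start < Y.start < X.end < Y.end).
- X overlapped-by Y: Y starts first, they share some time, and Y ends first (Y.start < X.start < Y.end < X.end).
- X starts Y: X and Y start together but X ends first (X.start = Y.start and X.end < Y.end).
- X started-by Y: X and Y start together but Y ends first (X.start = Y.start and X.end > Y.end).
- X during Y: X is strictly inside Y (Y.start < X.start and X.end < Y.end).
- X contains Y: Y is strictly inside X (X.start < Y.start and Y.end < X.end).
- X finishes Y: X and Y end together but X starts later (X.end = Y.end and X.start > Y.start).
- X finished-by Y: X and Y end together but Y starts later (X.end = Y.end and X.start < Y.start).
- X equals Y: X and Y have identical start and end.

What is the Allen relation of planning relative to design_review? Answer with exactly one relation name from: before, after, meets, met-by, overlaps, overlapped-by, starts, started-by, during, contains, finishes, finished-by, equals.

planning = [Thu 00:00, Thu 05:00]; design_review = [Thu 05:00, Thu 13:00].
Compare endpoints: planning.start < design_review.start, planning.start < design_review.end, planning.end = design_review.start, planning.end < design_review.end.
That pattern is 'meets'.

meets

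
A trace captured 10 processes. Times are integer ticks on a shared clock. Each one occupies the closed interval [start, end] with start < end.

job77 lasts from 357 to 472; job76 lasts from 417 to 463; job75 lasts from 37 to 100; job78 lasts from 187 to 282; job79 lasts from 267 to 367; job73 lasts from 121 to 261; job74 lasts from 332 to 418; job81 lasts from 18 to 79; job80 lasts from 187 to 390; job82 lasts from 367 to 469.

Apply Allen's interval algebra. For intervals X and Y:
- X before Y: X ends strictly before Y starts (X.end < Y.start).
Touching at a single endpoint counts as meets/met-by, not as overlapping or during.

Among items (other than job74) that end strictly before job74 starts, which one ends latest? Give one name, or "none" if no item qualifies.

Target job74 = [332, 418].
job73 [121, 261] → before → candidate.
job75 [37, 100] → before → candidate.
job76 [417, 463] → overlapped-by → excluded.
job77 [357, 472] → overlapped-by → excluded.
job78 [187, 282] → before → candidate.
job79 [267, 367] → overlaps → excluded.
job80 [187, 390] → overlaps → excluded.
job81 [18, 79] → before → candidate.
job82 [367, 469] → overlapped-by → excluded.
Among candidates, latest end is 282 → job78.

job78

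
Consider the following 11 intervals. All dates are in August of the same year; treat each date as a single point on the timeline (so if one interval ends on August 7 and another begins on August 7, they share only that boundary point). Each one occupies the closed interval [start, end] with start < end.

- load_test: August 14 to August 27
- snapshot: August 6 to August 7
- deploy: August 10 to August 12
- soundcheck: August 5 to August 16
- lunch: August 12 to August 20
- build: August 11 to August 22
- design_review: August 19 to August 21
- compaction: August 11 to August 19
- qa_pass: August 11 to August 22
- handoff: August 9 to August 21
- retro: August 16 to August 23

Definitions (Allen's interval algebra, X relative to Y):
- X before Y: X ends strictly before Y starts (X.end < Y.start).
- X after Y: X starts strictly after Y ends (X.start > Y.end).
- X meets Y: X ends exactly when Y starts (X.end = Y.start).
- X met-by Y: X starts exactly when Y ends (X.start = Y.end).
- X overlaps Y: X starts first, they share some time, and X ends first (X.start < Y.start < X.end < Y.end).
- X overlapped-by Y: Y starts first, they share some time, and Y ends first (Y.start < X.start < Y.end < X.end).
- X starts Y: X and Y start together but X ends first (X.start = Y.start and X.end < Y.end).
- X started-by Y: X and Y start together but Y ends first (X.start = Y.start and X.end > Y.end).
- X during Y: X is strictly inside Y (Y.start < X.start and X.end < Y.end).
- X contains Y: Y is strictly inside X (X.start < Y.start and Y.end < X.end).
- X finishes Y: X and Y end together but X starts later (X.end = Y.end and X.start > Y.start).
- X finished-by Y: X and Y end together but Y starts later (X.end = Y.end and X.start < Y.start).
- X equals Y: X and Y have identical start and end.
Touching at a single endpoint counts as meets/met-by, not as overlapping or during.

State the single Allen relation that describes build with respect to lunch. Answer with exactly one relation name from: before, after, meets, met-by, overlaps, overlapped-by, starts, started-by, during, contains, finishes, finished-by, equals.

build = [August 11, August 22]; lunch = [August 12, August 20].
Compare endpoints: build.start < lunch.start, build.start < lunch.end, build.end > lunch.start, build.end > lunch.end.
That pattern is 'contains'.

contains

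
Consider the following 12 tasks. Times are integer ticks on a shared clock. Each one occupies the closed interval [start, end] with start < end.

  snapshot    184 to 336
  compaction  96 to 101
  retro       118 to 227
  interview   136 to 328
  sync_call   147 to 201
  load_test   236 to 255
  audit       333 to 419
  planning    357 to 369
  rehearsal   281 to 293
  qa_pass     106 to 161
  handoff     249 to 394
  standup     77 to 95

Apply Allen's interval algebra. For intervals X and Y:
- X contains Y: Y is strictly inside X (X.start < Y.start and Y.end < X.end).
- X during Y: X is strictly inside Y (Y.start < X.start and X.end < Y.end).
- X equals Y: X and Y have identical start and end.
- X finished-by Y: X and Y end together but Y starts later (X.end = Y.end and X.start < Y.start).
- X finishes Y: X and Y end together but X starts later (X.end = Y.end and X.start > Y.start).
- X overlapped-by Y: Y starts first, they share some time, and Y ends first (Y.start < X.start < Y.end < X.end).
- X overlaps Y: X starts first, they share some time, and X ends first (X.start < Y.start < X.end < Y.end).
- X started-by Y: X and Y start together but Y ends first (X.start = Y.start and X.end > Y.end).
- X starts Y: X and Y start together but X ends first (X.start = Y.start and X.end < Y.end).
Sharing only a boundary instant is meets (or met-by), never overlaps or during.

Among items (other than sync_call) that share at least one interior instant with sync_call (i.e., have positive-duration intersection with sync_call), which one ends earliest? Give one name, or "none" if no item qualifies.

qa_pass

Target sync_call = [147, 201].
audit [333, 419] → after → excluded.
compaction [96, 101] → before → excluded.
handoff [249, 394] → after → excluded.
interview [136, 328] → contains → candidate.
load_test [236, 255] → after → excluded.
planning [357, 369] → after → excluded.
qa_pass [106, 161] → overlaps → candidate.
rehearsal [281, 293] → after → excluded.
retro [118, 227] → contains → candidate.
snapshot [184, 336] → overlapped-by → candidate.
standup [77, 95] → before → excluded.
Among candidates, earliest end is 161 → qa_pass.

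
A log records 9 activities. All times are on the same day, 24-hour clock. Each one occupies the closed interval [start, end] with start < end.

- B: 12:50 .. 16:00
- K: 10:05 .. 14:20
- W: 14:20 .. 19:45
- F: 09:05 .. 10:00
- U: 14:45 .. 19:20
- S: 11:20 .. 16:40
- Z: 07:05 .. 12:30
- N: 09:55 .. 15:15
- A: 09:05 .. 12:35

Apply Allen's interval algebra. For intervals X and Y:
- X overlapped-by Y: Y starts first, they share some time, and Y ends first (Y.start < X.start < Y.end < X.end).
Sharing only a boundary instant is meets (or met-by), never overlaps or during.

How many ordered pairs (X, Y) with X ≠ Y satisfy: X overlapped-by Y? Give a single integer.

Checking all 72 ordered pairs for relation 'overlapped-by'; matching pairs in alphabetical order:
(A, Z): A overlapped-by Z ✓
(B, K): B overlapped-by K ✓
(B, N): B overlapped-by N ✓
(K, A): K overlapped-by A ✓
(K, Z): K overlapped-by Z ✓
(N, A): N overlapped-by A ✓
(N, F): N overlapped-by F ✓
(N, Z): N overlapped-by Z ✓
(S, A): S overlapped-by A ✓
(S, K): S overlapped-by K ✓
(S, N): S overlapped-by N ✓
(S, Z): S overlapped-by Z ✓
(U, B): U overlapped-by B ✓
(U, N): U overlapped-by N ✓
(U, S): U overlapped-by S ✓
(W, B): W overlapped-by B ✓
(W, N): W overlapped-by N ✓
(W, S): W overlapped-by S ✓
Count: 18.

18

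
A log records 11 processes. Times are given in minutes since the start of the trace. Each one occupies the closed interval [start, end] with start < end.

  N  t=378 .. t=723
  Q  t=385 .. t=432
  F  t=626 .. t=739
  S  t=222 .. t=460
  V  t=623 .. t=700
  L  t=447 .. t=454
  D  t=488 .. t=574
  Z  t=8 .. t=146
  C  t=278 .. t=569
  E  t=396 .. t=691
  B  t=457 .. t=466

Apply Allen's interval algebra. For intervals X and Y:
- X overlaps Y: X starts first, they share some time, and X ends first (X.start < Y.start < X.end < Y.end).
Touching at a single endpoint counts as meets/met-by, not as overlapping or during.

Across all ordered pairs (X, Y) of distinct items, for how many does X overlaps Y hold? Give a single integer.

Checking all 110 ordered pairs for relation 'overlaps'; matching pairs in alphabetical order:
(C, D): C overlaps D ✓
(C, E): C overlaps E ✓
(C, N): C overlaps N ✓
(E, F): E overlaps F ✓
(E, V): E overlaps V ✓
(N, F): N overlaps F ✓
(Q, E): Q overlaps E ✓
(S, B): S overlaps B ✓
(S, C): S overlaps C ✓
(S, E): S overlaps E ✓
(S, N): S overlaps N ✓
(V, F): V overlaps F ✓
Count: 12.

12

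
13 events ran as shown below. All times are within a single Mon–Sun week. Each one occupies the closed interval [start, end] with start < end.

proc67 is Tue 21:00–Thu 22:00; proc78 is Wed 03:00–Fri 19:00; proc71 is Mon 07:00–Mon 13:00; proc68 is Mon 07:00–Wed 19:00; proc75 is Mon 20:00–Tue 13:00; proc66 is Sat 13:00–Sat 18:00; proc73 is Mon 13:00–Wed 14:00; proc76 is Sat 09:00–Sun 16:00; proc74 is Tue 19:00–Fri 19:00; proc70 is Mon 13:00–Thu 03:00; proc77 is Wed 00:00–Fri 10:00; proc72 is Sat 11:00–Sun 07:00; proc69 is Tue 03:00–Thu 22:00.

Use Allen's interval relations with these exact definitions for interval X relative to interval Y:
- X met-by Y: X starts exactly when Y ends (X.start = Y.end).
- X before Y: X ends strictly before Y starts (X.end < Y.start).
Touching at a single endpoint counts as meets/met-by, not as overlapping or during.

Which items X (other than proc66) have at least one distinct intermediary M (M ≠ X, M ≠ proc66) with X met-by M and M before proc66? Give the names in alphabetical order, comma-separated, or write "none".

Target proc66 = [Sat 13:00, Sat 18:00].
Intermediaries M with M before proc66: proc67, proc68, proc69, proc70, proc71, proc73, proc74, proc75, proc77, proc78.
Via proc67 — items with X met-by proc67: none.
Via proc68 — items with X met-by proc68: none.
Via proc69 — items with X met-by proc69: none.
Via proc70 — items with X met-by proc70: none.
Via proc71 — items with X met-by proc71: proc70, proc73.
Via proc73 — items with X met-by proc73: none.
Via proc74 — items with X met-by proc74: none.
Via proc75 — items with X met-by proc75: none.
Via proc77 — items with X met-by proc77: none.
Via proc78 — items with X met-by proc78: none.
Union: proc70, proc73.

proc70, proc73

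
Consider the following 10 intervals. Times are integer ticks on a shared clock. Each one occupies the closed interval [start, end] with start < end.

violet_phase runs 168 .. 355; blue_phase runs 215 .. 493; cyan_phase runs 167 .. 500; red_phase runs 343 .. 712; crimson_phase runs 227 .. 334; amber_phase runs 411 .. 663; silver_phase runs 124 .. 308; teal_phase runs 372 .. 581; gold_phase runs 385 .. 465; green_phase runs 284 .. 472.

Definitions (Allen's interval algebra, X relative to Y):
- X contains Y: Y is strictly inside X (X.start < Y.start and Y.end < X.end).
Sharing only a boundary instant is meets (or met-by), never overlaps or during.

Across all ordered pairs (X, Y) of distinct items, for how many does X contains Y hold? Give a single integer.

14

Checking all 90 ordered pairs for relation 'contains'; matching pairs in alphabetical order:
(blue_phase, crimson_phase): blue_phase contains crimson_phase ✓
(blue_phase, gold_phase): blue_phase contains gold_phase ✓
(blue_phase, green_phase): blue_phase contains green_phase ✓
(cyan_phase, blue_phase): cyan_phase contains blue_phase ✓
(cyan_phase, crimson_phase): cyan_phase contains crimson_phase ✓
(cyan_phase, gold_phase): cyan_phase contains gold_phase ✓
(cyan_phase, green_phase): cyan_phase contains green_phase ✓
(cyan_phase, violet_phase): cyan_phase contains violet_phase ✓
(green_phase, gold_phase): green_phase contains gold_phase ✓
(red_phase, amber_phase): red_phase contains amber_phase ✓
(red_phase, gold_phase): red_phase contains gold_phase ✓
(red_phase, teal_phase): red_phase contains teal_phase ✓
(teal_phase, gold_phase): teal_phase contains gold_phase ✓
(violet_phase, crimson_phase): violet_phase contains crimson_phase ✓
Count: 14.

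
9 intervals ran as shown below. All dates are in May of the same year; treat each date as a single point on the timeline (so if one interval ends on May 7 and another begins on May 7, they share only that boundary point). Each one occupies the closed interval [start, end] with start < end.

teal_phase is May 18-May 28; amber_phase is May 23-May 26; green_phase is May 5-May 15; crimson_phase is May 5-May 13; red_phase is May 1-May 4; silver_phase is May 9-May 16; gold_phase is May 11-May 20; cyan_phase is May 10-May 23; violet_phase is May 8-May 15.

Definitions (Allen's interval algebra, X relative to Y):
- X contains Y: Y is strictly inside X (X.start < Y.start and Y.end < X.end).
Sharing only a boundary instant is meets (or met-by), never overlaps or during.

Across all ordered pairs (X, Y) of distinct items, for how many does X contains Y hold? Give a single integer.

2

Checking all 72 ordered pairs for relation 'contains'; matching pairs in alphabetical order:
(cyan_phase, gold_phase): cyan_phase contains gold_phase ✓
(teal_phase, amber_phase): teal_phase contains amber_phase ✓
Count: 2.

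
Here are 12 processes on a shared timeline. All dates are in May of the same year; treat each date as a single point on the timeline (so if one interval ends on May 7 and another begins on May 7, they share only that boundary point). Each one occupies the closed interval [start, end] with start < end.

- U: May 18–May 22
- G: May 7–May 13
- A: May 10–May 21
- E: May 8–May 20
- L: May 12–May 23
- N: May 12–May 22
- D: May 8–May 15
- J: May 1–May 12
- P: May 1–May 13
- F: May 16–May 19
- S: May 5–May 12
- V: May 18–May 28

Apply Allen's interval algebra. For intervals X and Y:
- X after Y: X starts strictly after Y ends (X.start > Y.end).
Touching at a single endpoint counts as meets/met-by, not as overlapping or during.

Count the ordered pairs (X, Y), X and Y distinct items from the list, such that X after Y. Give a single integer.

15

Checking all 132 ordered pairs for relation 'after'; matching pairs in alphabetical order:
(F, D): F after D ✓
(F, G): F after G ✓
(F, J): F after J ✓
(F, P): F after P ✓
(F, S): F after S ✓
(U, D): U after D ✓
(U, G): U after G ✓
(U, J): U after J ✓
(U, P): U after P ✓
(U, S): U after S ✓
(V, D): V after D ✓
(V, G): V after G ✓
(V, J): V after J ✓
(V, P): V after P ✓
(V, S): V after S ✓
Count: 15.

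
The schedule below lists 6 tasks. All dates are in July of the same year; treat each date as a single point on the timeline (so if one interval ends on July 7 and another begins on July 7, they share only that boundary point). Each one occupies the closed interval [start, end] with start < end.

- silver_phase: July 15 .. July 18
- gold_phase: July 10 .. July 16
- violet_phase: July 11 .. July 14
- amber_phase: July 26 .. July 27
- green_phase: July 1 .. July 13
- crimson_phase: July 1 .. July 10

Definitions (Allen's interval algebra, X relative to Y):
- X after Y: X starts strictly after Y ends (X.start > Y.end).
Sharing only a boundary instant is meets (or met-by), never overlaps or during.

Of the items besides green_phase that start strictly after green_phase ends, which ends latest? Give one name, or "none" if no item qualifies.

amber_phase

Target green_phase = [July 1, July 13].
amber_phase [July 26, July 27] → after → candidate.
crimson_phase [July 1, July 10] → starts → excluded.
gold_phase [July 10, July 16] → overlapped-by → excluded.
silver_phase [July 15, July 18] → after → candidate.
violet_phase [July 11, July 14] → overlapped-by → excluded.
Among candidates, latest end is July 27 → amber_phase.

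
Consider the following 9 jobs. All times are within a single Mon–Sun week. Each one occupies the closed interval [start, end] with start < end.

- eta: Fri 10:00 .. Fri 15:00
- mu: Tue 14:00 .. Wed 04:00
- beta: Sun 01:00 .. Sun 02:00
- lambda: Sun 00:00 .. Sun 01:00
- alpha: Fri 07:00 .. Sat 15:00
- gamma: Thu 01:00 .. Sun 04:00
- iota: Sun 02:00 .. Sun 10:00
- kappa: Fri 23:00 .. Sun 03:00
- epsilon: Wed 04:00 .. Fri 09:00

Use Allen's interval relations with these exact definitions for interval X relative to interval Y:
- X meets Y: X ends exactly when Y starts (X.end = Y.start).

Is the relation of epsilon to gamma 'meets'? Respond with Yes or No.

No

epsilon = [Wed 04:00, Fri 09:00], gamma = [Thu 01:00, Sun 04:00].
Actual relation of epsilon to gamma: overlaps.
Asked whether 'meets' holds → No.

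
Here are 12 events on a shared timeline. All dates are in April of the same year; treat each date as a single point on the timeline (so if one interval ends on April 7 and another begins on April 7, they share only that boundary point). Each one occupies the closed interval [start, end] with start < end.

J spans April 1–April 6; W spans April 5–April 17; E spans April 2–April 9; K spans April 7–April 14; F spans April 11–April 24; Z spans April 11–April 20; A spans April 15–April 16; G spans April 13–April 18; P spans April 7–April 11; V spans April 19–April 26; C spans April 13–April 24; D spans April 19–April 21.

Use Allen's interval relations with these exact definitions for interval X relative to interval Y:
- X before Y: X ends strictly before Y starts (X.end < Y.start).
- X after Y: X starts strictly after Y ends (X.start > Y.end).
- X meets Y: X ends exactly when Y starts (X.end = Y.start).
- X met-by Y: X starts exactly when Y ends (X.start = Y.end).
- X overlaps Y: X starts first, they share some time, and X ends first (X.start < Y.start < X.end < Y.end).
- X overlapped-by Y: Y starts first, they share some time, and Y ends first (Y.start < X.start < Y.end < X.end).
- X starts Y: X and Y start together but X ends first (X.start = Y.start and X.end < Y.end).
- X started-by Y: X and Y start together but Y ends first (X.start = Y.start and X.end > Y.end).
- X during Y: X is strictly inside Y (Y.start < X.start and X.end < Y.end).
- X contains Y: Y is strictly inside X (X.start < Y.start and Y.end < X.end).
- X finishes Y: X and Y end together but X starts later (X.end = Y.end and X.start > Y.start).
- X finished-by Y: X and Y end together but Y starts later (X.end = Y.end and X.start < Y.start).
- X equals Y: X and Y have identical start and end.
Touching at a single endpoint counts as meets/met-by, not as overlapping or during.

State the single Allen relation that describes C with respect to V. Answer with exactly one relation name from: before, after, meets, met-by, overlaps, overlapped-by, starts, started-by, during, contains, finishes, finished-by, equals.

C = [April 13, April 24]; V = [April 19, April 26].
Compare endpoints: C.start < V.start, C.start < V.end, C.end > V.start, C.end < V.end.
That pattern is 'overlaps'.

overlaps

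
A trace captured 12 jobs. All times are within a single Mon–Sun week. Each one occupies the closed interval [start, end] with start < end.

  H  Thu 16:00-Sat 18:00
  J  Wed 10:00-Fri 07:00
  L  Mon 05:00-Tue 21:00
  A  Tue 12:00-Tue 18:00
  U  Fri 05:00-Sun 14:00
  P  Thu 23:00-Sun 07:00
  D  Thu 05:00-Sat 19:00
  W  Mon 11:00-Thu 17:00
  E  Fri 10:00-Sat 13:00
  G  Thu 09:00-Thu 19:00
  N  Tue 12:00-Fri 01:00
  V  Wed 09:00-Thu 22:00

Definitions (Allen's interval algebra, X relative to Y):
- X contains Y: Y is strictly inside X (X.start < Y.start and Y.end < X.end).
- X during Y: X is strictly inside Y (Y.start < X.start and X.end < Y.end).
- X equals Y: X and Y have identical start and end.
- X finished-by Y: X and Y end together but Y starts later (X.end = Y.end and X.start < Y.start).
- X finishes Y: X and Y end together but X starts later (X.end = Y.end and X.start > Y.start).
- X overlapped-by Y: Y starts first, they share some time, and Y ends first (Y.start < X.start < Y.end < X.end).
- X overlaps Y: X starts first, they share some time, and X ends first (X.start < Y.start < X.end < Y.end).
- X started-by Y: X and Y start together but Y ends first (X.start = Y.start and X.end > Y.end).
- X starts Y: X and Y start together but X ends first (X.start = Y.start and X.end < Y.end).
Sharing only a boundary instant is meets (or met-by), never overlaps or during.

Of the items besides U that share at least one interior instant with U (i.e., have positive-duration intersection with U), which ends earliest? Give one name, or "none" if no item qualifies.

J

Target U = [Fri 05:00, Sun 14:00].
A [Tue 12:00, Tue 18:00] → before → excluded.
D [Thu 05:00, Sat 19:00] → overlaps → candidate.
E [Fri 10:00, Sat 13:00] → during → candidate.
G [Thu 09:00, Thu 19:00] → before → excluded.
H [Thu 16:00, Sat 18:00] → overlaps → candidate.
J [Wed 10:00, Fri 07:00] → overlaps → candidate.
L [Mon 05:00, Tue 21:00] → before → excluded.
N [Tue 12:00, Fri 01:00] → before → excluded.
P [Thu 23:00, Sun 07:00] → overlaps → candidate.
V [Wed 09:00, Thu 22:00] → before → excluded.
W [Mon 11:00, Thu 17:00] → before → excluded.
Among candidates, earliest end is Fri 07:00 → J.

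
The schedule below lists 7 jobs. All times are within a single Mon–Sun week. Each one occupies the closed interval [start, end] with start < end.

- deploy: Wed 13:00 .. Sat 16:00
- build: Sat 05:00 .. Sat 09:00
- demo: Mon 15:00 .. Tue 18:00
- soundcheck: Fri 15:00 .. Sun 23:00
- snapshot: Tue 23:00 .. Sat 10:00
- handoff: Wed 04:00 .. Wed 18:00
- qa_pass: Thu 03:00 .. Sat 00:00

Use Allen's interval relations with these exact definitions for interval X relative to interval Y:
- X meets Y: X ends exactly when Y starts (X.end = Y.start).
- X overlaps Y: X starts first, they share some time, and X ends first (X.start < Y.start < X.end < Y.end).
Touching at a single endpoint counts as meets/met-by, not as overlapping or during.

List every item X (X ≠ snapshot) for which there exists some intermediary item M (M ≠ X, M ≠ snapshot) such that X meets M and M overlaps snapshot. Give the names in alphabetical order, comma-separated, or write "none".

Target snapshot = [Tue 23:00, Sat 10:00].
Intermediaries M with M overlaps snapshot: none.
Union: none.

none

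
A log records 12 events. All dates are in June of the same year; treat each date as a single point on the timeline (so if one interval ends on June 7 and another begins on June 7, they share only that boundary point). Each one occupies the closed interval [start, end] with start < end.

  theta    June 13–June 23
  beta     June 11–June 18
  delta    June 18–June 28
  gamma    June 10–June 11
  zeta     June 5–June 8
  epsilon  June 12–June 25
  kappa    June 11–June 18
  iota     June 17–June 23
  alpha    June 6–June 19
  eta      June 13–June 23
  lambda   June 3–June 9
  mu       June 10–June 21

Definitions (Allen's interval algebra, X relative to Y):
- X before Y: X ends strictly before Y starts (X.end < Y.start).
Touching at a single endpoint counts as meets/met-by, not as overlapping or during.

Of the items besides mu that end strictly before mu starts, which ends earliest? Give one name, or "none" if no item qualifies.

zeta

Target mu = [June 10, June 21].
alpha [June 6, June 19] → overlaps → excluded.
beta [June 11, June 18] → during → excluded.
delta [June 18, June 28] → overlapped-by → excluded.
epsilon [June 12, June 25] → overlapped-by → excluded.
eta [June 13, June 23] → overlapped-by → excluded.
gamma [June 10, June 11] → starts → excluded.
iota [June 17, June 23] → overlapped-by → excluded.
kappa [June 11, June 18] → during → excluded.
lambda [June 3, June 9] → before → candidate.
theta [June 13, June 23] → overlapped-by → excluded.
zeta [June 5, June 8] → before → candidate.
Among candidates, earliest end is June 8 → zeta.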